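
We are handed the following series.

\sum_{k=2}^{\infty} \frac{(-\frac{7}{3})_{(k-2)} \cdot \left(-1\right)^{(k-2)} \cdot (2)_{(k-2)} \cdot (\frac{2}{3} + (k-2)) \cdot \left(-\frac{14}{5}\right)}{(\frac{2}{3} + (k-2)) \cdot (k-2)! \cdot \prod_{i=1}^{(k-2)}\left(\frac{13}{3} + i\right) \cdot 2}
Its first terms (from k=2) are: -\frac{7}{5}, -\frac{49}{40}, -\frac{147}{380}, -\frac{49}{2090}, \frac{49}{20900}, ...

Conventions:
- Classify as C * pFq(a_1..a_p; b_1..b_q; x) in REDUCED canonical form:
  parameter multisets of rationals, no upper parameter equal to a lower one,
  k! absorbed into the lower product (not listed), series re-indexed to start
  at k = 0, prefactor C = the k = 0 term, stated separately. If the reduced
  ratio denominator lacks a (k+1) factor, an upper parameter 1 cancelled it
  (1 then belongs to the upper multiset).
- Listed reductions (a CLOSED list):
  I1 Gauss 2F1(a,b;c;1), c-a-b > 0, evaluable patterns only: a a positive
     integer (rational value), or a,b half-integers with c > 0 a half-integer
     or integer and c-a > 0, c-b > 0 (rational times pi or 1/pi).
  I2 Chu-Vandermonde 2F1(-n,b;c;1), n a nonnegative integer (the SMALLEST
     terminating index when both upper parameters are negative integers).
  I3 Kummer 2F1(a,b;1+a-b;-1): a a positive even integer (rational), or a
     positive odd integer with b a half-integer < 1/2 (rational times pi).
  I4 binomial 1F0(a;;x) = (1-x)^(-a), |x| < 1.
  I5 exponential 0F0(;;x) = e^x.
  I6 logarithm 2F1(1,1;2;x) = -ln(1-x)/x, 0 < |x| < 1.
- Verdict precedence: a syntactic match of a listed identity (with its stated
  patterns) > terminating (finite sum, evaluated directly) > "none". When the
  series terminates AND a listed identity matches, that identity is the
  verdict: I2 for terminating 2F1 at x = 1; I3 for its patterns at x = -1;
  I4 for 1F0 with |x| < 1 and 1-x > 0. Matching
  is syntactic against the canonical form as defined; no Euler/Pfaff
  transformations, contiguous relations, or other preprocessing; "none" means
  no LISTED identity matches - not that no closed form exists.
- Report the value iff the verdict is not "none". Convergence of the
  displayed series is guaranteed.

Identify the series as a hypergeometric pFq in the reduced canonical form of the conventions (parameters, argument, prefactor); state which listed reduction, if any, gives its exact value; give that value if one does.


At argument -1: a 2F1 with upper {-\frac{7}{3}, 2}, lower {\frac{16}{3}}, scaled by C = -\frac{7}{5}. Verdict: Kummer (I3) matches (x = -1; c = \frac{16}{3} equals 1+a-b for upper {-\frac{7}{3}, 2}: listed pattern). Value: -\frac{91}{30}.

The tell: t_0 being -\frac{7}{5}, the lower running product (prefactor -7/5) is a rising factorial.
Term ratio: r(k) = -1 * (k-\frac{7}{3}) (k+2) / [(k+\frac{16}{3}) (k+1)] ; factor over Q: parameters, x = -1, and C = -\frac{7}{5}.


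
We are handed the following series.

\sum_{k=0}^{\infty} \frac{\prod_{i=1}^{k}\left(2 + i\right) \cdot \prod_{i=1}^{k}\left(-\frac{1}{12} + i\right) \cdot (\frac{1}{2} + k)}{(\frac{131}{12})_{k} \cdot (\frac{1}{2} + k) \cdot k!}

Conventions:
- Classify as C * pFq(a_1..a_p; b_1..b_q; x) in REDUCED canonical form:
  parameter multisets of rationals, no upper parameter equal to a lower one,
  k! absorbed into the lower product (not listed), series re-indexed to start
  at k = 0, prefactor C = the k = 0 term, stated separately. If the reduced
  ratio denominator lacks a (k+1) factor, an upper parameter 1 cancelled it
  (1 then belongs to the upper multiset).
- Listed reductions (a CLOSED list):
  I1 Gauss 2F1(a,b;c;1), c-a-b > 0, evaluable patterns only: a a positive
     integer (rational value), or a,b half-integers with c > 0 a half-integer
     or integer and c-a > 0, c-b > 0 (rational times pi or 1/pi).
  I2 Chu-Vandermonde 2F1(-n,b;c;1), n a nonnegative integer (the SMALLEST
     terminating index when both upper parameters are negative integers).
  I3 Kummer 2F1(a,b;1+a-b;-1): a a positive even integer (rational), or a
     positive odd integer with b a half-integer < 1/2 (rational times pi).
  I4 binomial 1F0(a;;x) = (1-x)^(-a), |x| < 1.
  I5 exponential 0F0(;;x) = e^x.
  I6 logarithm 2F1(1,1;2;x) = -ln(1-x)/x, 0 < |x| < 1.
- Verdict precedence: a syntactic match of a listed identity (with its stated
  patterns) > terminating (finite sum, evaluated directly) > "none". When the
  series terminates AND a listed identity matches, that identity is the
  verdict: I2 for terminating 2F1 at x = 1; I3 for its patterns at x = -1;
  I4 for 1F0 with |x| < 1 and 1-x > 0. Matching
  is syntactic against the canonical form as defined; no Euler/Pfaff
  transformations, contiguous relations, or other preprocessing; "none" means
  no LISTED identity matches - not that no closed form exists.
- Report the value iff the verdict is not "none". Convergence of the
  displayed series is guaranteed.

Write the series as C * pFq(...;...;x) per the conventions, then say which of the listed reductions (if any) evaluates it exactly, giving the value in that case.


Structural cue: with t_0 = 1, striking the common factor k + 1/2 reduces the term (prefactor 1).
Consecutive-term ratio: r(k) = 1 * (k+\frac{11}{12}) (k+3) / [(k+\frac{131}{12}) (k+1)] - rational; roots negated = parameters, x = 1, C = 1.

The series (x = 1) is 2F1: upper {\frac{11}{12}, 3}, lower {\frac{131}{12}}, prefactor 1. Verdict: Gauss (I1, integer-parameter pattern) fires (x = 1: the Gamma ratio telescopes since c-a-b = 7 > 0 and a = 3 in Z>0). Sum: \frac{172805}{124416}.


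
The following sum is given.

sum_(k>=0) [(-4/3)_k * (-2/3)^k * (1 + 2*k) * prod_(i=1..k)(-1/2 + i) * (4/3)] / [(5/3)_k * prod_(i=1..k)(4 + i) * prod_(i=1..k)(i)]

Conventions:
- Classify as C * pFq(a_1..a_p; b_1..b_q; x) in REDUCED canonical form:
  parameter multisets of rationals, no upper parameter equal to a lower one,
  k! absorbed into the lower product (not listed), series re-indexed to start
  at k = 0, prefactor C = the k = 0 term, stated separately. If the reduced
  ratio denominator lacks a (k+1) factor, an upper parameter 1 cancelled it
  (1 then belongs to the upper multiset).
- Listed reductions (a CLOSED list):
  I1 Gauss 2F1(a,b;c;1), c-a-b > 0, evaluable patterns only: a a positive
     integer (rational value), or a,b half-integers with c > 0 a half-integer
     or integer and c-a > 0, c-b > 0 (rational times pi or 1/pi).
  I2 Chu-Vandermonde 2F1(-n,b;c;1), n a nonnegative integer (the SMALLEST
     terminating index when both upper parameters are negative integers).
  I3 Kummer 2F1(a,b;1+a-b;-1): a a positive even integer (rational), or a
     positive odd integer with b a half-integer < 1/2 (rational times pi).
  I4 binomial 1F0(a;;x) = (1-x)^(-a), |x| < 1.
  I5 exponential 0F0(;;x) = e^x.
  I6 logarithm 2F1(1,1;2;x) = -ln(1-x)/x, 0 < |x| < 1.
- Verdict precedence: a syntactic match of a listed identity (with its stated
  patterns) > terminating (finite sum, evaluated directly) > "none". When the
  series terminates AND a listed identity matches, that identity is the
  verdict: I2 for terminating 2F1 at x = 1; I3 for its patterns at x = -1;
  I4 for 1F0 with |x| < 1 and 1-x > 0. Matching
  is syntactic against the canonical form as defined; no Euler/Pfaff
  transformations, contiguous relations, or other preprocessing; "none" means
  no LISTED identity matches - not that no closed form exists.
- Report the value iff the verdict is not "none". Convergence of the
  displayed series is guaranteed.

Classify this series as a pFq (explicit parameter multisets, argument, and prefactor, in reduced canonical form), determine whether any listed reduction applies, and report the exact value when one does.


At argument -2/3: a 2F2 with upper {-4/3, 3/2}, lower {5/3, 5}, scaled by C = 4/3. Verdict: none. No listed pattern accepts 2F2(-4/3, 3/2; 5/3, 5; -2/3).

Structural cue: t_0 being 4/3, the product of the first k integers (C = 4/3, x = -2/3) is k!.
Adjacent-term ratio: r(k) = (-2/3) * (k-4/3) (k+3/2) / [(k+5/3) (k+5) (k+1)] - rational in k, leading ratio (-2/3); with t_0 = 4/3, classification follows.


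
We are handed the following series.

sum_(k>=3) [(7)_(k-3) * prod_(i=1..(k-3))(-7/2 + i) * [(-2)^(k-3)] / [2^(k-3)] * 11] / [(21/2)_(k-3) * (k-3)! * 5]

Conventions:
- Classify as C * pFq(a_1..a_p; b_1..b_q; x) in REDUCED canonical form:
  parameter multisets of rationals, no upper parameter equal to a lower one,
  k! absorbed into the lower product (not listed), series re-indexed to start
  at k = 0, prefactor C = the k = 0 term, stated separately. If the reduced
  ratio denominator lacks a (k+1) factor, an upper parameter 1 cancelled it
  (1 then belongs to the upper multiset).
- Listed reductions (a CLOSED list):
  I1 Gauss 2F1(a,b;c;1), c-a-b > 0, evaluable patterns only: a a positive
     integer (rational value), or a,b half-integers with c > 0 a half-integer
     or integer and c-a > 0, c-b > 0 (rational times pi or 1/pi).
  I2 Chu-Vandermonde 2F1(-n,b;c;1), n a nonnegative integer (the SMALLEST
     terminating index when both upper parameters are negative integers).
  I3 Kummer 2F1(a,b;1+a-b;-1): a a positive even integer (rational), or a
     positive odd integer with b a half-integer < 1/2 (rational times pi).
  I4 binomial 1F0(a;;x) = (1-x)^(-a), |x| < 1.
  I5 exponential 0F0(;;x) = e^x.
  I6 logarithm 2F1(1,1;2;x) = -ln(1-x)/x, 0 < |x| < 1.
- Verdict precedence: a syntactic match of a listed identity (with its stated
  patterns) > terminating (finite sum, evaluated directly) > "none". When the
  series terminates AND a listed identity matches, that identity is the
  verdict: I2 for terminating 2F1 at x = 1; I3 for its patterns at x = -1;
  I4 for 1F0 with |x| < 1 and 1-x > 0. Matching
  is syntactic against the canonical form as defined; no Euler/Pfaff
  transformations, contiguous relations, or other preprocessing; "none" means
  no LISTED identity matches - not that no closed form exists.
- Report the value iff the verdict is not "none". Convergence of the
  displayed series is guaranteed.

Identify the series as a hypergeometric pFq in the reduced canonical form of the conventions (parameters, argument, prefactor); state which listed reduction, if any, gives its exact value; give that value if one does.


x = -1 here; the reduced form reads 2F1, upper {-5/2, 7}, lower {21/2}, C = 11/5. Verdict: the Kummer evaluation I3 applies (x = -1; c = 21/2 equals 1+a-b for upper {-5/2, 7}: listed pattern). Hence: (10669659/4194304) * pi.

The tell: with t_0 = 11/5, the two k-th powers (prefactor 11/5) combine into one argument.
Ratio: r(k) = (-1) * (k-5/2) (k+7) / [(k+21/2) (k+1)] - rational; roots negated = parameters, x = (-1), C = 11/5.


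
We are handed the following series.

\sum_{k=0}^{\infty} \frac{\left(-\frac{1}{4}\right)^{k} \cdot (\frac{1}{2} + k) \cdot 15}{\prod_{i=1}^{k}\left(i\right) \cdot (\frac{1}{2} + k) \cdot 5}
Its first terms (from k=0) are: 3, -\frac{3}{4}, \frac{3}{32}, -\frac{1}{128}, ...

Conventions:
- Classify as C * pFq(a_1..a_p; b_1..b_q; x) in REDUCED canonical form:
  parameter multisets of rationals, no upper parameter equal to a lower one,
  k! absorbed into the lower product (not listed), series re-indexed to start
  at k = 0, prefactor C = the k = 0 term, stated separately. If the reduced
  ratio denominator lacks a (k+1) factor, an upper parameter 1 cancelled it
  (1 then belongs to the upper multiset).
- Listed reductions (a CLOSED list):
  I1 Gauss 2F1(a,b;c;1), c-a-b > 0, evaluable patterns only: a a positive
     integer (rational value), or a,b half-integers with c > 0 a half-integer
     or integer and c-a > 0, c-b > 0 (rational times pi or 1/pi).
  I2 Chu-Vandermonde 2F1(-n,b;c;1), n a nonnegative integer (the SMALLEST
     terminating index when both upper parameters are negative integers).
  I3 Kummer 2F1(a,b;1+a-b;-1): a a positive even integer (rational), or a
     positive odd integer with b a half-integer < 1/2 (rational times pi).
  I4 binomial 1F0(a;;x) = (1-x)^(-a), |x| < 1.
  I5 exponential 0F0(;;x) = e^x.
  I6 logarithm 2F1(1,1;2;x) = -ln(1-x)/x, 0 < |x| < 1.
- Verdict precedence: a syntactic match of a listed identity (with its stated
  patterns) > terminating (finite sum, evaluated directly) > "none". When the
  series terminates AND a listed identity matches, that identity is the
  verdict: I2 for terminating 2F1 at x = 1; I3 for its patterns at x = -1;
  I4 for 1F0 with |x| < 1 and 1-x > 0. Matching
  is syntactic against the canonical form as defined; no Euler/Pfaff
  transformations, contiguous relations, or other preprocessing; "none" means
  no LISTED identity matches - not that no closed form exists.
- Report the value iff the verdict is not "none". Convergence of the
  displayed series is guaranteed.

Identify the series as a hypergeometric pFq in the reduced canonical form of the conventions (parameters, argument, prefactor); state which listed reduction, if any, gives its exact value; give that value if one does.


This is 3 * 0F0(-; -; -\frac{1}{4}) in reduced canonical form. Verdict: the I5 exponential reduction applies (the 0F0 exponential series at x = -\frac{1}{4}). Hence: 3 \cdot e^{-\frac{1}{4}}.

Key observation: x = -\frac{1}{4} and the constant factors (C = 3, x = -1/4) combine into one prefactor.
Adjacent-term ratio: r(k) = -\frac{1}{4} * 1 / [(k+1)] ; factor over Q: parameters, x = -\frac{1}{4}, and C = 3.


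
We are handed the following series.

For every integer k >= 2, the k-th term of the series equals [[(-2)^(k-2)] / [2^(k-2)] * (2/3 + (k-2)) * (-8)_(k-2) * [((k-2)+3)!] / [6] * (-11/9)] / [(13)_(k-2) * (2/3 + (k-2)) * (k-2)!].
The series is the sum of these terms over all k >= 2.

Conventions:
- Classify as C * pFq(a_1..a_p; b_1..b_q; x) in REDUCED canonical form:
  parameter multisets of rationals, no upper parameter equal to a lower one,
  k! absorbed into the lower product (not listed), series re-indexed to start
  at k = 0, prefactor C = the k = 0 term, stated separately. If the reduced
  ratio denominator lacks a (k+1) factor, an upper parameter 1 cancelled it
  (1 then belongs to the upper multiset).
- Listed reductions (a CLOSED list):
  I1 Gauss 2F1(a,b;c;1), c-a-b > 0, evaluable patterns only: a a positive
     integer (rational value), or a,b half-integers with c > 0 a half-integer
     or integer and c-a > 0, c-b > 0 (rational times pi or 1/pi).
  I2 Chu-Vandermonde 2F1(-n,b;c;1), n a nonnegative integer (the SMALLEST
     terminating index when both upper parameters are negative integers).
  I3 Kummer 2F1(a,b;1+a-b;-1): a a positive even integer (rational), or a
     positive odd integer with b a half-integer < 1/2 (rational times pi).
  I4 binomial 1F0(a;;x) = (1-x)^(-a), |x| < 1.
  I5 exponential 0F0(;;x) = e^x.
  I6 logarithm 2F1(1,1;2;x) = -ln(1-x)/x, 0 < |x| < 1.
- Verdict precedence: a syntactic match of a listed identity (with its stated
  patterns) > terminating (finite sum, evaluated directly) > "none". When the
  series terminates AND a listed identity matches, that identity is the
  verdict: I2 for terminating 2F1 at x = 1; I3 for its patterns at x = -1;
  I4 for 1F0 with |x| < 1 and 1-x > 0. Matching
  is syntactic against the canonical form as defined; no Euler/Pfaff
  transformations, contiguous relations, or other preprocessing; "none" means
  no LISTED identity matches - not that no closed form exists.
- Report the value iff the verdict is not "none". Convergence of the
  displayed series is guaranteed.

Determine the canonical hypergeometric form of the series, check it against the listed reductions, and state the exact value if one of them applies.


Classification (C = -11/9): 2F1 with upper {-8, 4}, lower {13}, argument x = -1. Verdict (x = -1): the Kummer evaluation I3 applies (x = -1; c = 13 equals 1+a-b for upper {-8, 4}: listed pattern). Hence: -121/9.

Key observation: from the first term -11/9: the two k-th powers (C = -11/9, x = -1) combine into one argument.
Ratio: r(k) = (-1) * (k-8) (k+4) / [(k+13) (k+1)] ; factor over Q: parameters, x = (-1), and C = -11/9.


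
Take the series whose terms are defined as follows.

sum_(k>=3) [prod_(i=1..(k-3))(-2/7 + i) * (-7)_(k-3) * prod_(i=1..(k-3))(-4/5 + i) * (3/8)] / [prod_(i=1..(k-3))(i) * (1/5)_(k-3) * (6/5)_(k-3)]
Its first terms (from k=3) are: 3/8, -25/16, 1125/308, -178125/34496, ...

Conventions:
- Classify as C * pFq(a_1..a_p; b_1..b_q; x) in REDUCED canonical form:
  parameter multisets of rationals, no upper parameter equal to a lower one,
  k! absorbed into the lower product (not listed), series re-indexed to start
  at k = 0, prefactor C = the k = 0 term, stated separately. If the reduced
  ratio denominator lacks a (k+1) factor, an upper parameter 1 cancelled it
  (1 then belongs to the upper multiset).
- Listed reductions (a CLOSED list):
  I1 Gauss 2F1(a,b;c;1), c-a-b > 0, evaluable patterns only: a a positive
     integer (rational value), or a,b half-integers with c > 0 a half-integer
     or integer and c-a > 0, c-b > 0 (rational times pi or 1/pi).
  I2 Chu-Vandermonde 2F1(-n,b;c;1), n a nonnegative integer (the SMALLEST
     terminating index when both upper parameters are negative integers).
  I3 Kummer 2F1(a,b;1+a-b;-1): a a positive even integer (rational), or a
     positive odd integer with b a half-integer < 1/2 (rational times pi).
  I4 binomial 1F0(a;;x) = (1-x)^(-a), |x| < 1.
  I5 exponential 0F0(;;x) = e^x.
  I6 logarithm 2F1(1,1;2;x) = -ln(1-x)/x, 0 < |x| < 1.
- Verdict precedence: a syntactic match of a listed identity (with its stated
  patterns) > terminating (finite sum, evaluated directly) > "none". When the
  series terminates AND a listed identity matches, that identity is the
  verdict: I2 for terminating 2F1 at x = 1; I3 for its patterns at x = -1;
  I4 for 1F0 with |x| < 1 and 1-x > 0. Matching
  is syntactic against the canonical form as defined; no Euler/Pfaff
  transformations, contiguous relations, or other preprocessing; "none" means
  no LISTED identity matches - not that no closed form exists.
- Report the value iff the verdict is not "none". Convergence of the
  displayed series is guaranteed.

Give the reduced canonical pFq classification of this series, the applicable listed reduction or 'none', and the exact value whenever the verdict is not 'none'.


Classification (C = 3/8): 2F1 with upper {-7, 5/7}, lower {6/5}, argument x = 1. Verdict: Chu-Vandermonde (I2) fires (terminating 2F1 at x = 1 with n = 7, b = 5/7, c = 6/5). Its exact value is 1071771647/23589565692.

Key observation: t_0 = 3/8 here, and the running product (prefactor 3/8) telescopes to a rising factorial.
Consecutive-term ratio: r(k) = 1 * (k-7) (k+5/7) / [(k+6/5) (k+1)] - poly over poly, x = 1 from leading terms; C = 3/8 at k = 0.


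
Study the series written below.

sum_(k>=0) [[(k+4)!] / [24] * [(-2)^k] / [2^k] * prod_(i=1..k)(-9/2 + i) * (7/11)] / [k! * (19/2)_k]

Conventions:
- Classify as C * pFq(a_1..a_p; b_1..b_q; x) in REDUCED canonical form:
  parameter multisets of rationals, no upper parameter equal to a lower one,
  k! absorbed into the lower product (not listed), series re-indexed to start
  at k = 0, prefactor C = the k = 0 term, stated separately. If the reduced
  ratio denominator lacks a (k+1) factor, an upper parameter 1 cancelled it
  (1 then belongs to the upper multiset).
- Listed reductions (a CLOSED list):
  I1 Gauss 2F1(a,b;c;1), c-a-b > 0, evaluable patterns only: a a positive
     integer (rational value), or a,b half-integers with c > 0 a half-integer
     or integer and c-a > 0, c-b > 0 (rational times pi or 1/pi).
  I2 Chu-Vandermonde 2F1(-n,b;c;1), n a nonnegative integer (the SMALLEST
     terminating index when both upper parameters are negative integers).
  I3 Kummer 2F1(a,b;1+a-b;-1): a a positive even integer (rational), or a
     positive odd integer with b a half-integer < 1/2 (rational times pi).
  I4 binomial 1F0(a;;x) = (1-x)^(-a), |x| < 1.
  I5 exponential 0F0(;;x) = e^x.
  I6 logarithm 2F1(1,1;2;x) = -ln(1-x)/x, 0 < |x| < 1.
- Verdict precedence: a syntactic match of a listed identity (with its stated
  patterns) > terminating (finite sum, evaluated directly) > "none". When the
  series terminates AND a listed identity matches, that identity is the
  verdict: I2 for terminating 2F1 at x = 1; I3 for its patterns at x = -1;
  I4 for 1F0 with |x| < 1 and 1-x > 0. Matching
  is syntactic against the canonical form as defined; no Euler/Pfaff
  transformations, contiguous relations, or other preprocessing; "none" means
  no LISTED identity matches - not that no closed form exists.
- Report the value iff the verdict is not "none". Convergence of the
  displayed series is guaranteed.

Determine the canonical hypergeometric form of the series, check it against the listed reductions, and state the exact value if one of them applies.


The series (x = -1) is 2F1: upper {-7/2, 5}, lower {19/2}, prefactor 7/11. Verdict at x = -1: Kummer's theorem (I3) matches (x = -1; c = 19/2 equals 1+a-b for upper {-7/2, 5}: listed pattern). Exact value: (487305/524288) * pi.

Structural cue: x = (-1) and the two k-th powers (C = 7/11, x = -1) combine into one argument.
Adjacent-term ratio: r(k) = (-1) * (k-7/2) (k+5) / [(k+19/2) (k+1)] ; factor over Q: parameters, x = (-1), and C = 7/11.


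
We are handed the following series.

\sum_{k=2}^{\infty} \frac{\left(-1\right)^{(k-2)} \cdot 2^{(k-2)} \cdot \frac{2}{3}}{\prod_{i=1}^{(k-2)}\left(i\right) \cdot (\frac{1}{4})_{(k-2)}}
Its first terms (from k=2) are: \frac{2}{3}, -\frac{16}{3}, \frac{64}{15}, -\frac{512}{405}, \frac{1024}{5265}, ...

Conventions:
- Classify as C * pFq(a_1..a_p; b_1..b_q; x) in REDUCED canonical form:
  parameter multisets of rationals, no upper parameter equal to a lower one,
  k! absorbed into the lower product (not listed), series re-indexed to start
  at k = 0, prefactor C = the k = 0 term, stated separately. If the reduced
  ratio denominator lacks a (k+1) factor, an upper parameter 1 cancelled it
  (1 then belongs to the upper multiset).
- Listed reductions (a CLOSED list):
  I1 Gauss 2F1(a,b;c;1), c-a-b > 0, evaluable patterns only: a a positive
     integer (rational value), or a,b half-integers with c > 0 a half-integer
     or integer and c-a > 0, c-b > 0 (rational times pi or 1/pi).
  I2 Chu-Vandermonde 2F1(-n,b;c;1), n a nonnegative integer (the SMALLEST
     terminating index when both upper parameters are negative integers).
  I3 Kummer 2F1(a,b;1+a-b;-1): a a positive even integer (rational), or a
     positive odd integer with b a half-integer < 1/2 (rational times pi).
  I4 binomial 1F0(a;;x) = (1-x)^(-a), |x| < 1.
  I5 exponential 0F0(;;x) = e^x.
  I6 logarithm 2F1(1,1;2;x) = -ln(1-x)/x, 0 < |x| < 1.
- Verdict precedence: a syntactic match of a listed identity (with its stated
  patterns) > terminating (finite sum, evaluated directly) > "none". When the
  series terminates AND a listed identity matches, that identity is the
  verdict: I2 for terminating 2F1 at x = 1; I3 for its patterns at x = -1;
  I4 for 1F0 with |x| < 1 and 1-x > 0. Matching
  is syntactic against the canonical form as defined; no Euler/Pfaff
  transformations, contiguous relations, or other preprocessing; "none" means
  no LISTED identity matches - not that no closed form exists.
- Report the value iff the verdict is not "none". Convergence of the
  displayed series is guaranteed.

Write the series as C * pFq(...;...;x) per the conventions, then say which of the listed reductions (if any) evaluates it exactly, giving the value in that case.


Key observation: t_0 being \frac{2}{3}, the product of the first k integers (prefactor 2/3) is k!.
Term ratio: r(k) = -2 * 1 / [(k+\frac{1}{4}) (k+1)] - rational; roots negated = parameters, x = -2, C = \frac{2}{3}.

Canonical form: C = \frac{2}{3} times 0F1 with upper {-}, lower {\frac{1}{4}}, x = -2. Verdict: none (x = -2): each listed identity misses the multisets {-} ; {\frac{1}{4}}.


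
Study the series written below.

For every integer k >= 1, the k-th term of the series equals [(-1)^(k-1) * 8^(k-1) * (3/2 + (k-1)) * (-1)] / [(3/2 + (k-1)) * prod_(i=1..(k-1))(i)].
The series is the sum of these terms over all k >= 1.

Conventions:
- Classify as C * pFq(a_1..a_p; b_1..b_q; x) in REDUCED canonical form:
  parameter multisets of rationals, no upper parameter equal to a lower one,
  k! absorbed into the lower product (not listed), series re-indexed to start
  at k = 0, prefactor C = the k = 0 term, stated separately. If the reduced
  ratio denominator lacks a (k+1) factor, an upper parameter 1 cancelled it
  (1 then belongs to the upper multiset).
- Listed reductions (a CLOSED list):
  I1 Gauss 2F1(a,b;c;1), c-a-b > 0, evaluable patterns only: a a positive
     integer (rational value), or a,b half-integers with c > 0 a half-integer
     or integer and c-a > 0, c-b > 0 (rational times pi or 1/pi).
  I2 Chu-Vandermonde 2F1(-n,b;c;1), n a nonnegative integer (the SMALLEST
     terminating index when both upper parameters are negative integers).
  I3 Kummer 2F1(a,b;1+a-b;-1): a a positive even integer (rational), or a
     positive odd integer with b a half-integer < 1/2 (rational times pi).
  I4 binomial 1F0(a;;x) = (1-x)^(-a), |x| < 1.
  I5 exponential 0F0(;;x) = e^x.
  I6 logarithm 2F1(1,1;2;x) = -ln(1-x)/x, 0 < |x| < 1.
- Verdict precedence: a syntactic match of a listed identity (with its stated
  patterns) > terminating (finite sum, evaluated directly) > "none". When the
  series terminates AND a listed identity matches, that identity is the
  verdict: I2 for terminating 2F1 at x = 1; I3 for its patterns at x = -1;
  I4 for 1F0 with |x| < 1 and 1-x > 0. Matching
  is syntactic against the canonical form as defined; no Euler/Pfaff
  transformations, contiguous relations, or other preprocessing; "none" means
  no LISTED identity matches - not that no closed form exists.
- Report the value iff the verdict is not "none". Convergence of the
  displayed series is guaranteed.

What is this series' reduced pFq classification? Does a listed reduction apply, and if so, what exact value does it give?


The series (x = -8) is 0F0: upper {-}, lower {-}, prefactor -1. Verdict at x = -8: the exponential series (I5) matches (the 0F0 exponential series at x = -8). Hence: (-1) * e^(-8).

Structural cue: t_0 = -1 here, and the product of the first k integers (C = -1, x = -8) is k!.
Term ratio: r(k) = (-8) * 1 / [(k+1)] ; factor over Q: parameters, x = (-8), and C = -1.


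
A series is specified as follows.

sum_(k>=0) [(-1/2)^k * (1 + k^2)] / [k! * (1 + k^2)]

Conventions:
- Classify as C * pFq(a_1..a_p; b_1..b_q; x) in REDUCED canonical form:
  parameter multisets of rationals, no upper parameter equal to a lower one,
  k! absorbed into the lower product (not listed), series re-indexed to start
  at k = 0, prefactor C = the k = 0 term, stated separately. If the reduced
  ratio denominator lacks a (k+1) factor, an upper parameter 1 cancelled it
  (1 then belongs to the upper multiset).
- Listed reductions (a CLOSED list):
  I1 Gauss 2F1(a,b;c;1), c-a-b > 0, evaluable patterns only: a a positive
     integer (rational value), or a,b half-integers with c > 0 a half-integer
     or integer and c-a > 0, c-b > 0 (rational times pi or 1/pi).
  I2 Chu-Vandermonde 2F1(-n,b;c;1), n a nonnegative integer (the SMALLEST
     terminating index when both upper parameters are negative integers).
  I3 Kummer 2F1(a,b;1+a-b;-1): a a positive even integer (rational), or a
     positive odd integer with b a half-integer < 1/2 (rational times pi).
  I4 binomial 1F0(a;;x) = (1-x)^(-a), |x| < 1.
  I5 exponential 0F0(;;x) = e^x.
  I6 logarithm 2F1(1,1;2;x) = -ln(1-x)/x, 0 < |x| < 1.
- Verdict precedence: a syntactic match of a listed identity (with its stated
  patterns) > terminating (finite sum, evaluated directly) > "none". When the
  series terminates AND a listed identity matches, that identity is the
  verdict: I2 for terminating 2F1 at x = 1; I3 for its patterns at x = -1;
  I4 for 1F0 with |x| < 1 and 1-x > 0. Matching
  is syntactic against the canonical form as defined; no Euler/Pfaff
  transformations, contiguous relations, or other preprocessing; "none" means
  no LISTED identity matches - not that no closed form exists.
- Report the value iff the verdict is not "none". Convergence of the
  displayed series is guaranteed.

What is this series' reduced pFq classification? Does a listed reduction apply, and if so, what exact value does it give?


x = -1/2 here; the reduced form reads 0F0, upper {-}, lower {-}, C = 1. Verdict: exponential (I5) applies (the 0F0 exponential series at x = -1/2). Its exact value is e^(-1/2).

The tell: t_0 = 1 here, and the factor k^2 + 1 cancels (top and bottom), leaving prefactor 1.
Adjacent-term ratio: r(k) = (-1/2) * 1 / [(k+1)] - poly over poly, x = (-1/2) from leading terms; C = 1 at k = 0.


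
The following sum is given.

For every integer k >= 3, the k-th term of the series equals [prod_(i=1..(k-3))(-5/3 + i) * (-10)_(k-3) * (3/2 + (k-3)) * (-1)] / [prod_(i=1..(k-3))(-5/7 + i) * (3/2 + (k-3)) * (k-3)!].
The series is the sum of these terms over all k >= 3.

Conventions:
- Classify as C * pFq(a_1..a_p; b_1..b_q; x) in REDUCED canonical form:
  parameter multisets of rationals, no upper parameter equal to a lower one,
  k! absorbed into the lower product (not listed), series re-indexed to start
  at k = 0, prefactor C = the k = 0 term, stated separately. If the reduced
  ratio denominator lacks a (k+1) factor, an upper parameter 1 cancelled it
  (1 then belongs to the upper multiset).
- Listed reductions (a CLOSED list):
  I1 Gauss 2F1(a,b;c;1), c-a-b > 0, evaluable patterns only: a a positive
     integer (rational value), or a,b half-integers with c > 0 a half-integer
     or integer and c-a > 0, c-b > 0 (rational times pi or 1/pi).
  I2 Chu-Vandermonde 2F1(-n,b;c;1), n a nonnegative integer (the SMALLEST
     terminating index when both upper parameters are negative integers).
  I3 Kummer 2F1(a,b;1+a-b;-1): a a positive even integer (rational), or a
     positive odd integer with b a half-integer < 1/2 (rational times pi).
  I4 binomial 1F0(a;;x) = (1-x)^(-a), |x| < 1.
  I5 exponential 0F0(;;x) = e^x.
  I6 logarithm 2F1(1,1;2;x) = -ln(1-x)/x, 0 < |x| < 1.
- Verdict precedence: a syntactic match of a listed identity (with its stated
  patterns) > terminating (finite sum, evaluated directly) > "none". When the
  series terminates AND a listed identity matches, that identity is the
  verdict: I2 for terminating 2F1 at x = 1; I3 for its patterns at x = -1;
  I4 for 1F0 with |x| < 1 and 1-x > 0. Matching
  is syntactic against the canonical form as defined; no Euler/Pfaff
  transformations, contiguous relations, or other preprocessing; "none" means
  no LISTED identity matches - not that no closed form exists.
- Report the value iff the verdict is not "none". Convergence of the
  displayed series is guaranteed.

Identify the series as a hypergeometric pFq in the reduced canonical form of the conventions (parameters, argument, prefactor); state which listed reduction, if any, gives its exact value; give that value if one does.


Canonical form: C = -1 times 2F1 with upper {-10, -2/3}, lower {2/7}, x = 1. Verdict at x = 1: Vandermonde's identity (I2) matches (terminating 2F1 at x = 1 with n = 10, b = -2/3, c = 2/7). Hence: -28711404763975/2006661163167.

Key observation: x = 1 and the running product (prefactor -1) telescopes to a rising factorial.
Ratio: r(k) = 1 * (k-10) (k-2/3) / [(k+2/7) (k+1)] - rational in k. x = 1; t_0 = -1; negate the roots.


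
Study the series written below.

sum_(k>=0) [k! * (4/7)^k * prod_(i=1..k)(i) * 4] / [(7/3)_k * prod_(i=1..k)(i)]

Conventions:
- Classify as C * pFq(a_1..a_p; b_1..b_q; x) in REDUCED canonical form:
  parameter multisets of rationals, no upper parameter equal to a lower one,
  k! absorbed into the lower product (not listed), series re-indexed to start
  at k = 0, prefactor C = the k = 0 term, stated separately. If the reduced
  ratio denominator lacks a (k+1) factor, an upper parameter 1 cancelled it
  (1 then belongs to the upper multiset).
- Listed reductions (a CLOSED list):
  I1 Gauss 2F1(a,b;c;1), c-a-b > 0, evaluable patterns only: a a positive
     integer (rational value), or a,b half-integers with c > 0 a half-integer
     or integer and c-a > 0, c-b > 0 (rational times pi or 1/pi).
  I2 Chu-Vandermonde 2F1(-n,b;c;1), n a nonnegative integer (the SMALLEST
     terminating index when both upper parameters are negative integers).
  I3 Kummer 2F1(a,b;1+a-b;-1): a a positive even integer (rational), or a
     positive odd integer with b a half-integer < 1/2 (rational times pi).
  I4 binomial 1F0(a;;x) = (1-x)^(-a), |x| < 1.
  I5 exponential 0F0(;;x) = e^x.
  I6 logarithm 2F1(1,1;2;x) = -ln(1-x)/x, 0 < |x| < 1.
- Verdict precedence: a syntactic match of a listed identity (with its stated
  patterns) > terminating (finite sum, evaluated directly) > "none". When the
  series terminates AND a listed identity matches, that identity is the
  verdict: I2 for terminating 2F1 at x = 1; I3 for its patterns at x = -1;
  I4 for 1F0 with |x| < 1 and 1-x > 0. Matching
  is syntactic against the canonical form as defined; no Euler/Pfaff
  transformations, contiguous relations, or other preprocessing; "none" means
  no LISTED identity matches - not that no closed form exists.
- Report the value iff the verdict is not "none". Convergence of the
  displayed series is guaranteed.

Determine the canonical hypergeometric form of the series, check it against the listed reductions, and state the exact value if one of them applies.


x = 4/7 here; the reduced form reads 2F1, upper {1, 1}, lower {7/3}, C = 4. Verdict: none. A 2F1 with upper {1, 1} fits none of I1-I6 at x = 4/7; the sum runs forever.

Key step: with t_0 = 4, the running product (C = 4) telescopes to a rising factorial.
Step ratio: r(k) = (4/7) * (k+1) (k+1) / [(k+7/3) (k+1)] - poly over poly, x = (4/7) from leading terms; C = 4 at k = 0.


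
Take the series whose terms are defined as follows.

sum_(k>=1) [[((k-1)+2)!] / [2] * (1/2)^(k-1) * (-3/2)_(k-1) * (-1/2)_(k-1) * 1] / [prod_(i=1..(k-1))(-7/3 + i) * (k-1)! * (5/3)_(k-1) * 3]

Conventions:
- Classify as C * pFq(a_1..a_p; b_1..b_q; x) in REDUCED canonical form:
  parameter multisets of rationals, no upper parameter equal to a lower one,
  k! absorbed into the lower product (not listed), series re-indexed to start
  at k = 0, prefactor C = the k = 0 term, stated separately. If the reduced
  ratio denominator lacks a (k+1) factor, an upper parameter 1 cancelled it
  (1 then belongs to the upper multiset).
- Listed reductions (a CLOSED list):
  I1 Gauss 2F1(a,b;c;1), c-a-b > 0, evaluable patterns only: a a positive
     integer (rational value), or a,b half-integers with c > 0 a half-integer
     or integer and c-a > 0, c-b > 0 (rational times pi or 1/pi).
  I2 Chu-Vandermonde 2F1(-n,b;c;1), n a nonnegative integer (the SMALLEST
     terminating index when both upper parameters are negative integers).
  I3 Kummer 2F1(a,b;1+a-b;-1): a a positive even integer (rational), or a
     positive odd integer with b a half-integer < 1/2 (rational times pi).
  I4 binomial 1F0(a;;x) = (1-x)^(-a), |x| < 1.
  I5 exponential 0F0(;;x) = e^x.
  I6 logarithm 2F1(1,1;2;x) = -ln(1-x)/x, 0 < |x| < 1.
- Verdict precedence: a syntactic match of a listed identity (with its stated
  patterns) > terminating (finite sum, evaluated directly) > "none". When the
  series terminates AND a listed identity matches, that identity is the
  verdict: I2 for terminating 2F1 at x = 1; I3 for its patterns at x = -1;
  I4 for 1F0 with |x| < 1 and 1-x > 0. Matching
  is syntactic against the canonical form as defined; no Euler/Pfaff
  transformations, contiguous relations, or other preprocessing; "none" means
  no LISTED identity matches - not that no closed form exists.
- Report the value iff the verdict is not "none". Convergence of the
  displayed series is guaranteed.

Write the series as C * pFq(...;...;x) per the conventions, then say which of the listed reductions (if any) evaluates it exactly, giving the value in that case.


Prefactor 1/3, argument 1/2: 3F2 with upper {-3/2, -1/2, 3} over lower {-4/3, 5/3}. Verdict: none here - no I1-I6 shape fits x = 1/2 with lower {-4/3, 5/3}.

Structural cue: x = (1/2) and the constant factors (prefactor 1/3) combine into one prefactor.
Step ratio: r(k) = (1/2) * (k-3/2) (k-1/2) (k+3) / [(k-4/3) (k+5/3) (k+1)] - rational; roots negated = parameters, x = (1/2), C = 1/3.


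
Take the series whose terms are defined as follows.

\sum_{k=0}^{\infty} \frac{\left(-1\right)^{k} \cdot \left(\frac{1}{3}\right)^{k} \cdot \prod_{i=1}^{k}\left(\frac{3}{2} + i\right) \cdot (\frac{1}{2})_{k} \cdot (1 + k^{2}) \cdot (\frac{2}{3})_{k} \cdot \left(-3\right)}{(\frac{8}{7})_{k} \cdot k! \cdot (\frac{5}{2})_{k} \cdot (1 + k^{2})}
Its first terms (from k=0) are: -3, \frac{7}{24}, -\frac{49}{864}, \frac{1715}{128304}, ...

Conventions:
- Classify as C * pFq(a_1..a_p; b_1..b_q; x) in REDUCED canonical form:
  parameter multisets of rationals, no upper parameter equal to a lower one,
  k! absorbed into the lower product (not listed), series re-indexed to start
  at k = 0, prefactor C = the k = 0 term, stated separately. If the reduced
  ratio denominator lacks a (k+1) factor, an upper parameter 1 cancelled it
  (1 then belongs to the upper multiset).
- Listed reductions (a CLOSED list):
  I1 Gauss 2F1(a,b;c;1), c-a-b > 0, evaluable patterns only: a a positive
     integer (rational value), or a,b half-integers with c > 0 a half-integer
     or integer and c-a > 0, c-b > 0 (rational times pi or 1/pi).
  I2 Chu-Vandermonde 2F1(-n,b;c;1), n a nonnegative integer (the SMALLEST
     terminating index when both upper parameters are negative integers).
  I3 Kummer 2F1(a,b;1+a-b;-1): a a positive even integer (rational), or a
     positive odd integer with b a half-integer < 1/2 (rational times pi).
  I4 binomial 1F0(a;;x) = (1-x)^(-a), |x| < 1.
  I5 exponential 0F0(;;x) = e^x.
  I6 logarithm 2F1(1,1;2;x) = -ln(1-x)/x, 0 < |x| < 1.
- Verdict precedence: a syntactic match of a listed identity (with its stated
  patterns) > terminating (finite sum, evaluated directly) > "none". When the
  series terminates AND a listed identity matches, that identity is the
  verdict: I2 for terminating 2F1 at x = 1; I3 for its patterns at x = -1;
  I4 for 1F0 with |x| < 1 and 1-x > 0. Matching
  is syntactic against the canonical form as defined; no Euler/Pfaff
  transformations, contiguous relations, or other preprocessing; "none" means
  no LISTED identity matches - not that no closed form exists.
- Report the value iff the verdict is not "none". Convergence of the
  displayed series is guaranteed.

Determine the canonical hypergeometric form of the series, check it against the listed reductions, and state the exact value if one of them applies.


With C = -3: the canonical form is 2F1(\frac{1}{2}, \frac{2}{3}; \frac{8}{7}; -\frac{1}{3}). Verdict: none. No listed pattern accepts 2F1(\frac{1}{2}, \frac{2}{3}; \frac{8}{7}; -\frac{1}{3}).

Structural cue: from the first term -3: k^2 + 1 divides numerator and denominator alike; C = -3, x = -1/3 after cancelling.
Term ratio: r(k) = -\frac{1}{3} * (k+\frac{1}{2}) (k+\frac{2}{3}) / [(k+\frac{8}{7}) (k+1)] - rational; roots negated = parameters, x = -\frac{1}{3}, C = -3.


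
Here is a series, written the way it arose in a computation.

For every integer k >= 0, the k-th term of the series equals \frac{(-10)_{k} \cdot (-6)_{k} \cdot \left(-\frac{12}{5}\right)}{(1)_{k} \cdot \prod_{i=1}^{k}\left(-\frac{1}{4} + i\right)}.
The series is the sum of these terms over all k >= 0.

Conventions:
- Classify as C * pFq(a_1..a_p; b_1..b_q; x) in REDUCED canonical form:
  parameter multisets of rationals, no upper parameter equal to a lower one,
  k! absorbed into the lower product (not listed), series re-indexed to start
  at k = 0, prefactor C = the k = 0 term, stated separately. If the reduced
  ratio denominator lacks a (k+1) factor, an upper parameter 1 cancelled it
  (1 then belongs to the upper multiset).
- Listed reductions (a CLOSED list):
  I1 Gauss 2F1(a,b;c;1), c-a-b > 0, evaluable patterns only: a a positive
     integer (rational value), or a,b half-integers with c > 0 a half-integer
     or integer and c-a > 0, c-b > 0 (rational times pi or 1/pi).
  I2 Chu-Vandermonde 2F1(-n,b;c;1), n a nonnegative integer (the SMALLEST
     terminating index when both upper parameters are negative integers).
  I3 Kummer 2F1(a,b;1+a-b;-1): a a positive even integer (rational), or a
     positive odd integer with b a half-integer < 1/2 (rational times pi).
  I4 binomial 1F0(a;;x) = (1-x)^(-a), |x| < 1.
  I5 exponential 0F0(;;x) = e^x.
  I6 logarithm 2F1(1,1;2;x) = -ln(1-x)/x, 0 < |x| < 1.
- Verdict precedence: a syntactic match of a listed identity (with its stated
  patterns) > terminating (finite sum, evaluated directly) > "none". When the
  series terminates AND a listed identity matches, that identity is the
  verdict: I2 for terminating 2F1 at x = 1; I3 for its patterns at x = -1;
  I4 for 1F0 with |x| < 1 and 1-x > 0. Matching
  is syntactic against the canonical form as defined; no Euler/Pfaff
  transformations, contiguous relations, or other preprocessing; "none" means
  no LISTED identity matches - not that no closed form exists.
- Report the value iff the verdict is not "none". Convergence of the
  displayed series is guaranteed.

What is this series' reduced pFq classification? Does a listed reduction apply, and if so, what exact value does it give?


This is -\frac{12}{5} * 2F1(-10, -6; \frac{3}{4}; 1) in reduced canonical form. Verdict (x = 1): Chu-Vandermonde (I2) applies (terminating 2F1 at x = 1 with n = 6, b = -10, c = \frac{3}{4}). Its exact value is -\frac{72974268}{2185}.

The tell: t_0 being -\frac{12}{5}, (1)_k (C = -12/5) is k! itself.
Step ratio: r(k) = 1 * (k-10) (k-6) / [(k+\frac{3}{4}) (k+1)] - rational in k. x = 1; t_0 = -\frac{12}{5}; negate the roots.
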